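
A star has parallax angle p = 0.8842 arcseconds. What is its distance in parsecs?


d = 1/p = 1/0.8842 = 1.131

1.131 pc


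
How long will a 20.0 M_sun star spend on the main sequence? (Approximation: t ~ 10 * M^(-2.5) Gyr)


t = 10 * M^(-2.5) = 10 * 20.0^(-2.5) = 0.0056

0.0056 Gyr


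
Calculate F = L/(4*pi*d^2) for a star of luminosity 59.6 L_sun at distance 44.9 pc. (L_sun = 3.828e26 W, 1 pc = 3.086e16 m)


F = L / (4*pi*d^2) = 2.281e+28 / (4*pi*(1.386e+18)^2) = 9.456e-10

9.456e-10 W/m^2


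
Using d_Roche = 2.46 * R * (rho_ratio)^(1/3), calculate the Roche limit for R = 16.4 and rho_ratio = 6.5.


d_Roche = 2.46 * 16.4 * 6.5^(1/3) = 75.2922

75.2922


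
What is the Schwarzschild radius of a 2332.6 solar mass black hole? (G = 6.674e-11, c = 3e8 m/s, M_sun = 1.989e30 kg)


M = 2332.6 * 1.989e30 kg = 4.6395414e+33 kg. rs = 2GM/c^2 = 2 * 6.674e-11 * 4.6395414e+33 / (3e8)^2 = 6.881e+06

6.881e+06 m


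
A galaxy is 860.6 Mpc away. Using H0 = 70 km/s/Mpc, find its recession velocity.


v = H0 * d = 70 * 860.6 = 60242.0

60242.0 km/s


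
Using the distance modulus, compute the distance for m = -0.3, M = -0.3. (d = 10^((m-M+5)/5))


d = 10^((m - M + 5)/5) = 10^((-0.3 - -0.3 + 5)/5) = 10.0

10.0 pc


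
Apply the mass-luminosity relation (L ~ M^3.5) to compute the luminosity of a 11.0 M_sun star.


L/L_sun = (M/M_sun)^3.5 = 11.0^3.5 = 4414.4276

4414.4276 L_sun


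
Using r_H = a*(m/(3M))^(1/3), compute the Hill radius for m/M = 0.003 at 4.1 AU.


r_H = a * (m/3M)^(1/3) = 4.1 * (0.003/3)^(1/3) = 0.41

0.41 AU


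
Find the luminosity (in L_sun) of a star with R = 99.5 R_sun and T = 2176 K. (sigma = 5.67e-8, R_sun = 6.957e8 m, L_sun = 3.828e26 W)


R = 99.5 * 6.957e8 m = 6.922215e+10 m. L = 4*pi*R^2*sigma*T^4 = 4*pi*(6.922215e+10)^2 * 5.67e-8 * 2176^4 = 7.654532216e+28 W. L/L_sun = 7.654532216e+28 / 3.828e26 = 199.9617

199.9617 L_sun


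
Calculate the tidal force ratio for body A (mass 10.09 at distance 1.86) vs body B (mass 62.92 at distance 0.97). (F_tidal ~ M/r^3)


Ratio = (M1/r1^3) / (M2/r2^3) = (10.09/1.86^3) / (62.92/0.97^3) = 0.0227

0.0227


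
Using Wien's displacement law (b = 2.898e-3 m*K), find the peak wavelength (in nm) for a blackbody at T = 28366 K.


lam_max = b / T = 2.898e-3 / 28366 = 1.022e-07 m = 102.1646 nm

102.1646 nm


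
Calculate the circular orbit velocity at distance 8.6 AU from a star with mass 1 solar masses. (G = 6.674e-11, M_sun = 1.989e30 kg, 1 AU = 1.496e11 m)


v = sqrt(GM/r) = sqrt(6.674e-11 * 1.989e+30 / 1.287e+12) = 10157.7021

10157.7021 m/s


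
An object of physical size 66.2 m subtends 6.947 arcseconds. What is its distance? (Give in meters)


D = size / theta_rad, theta_rad = 6.947 * pi/(180*3600) = 3.368e-05, D = 1.966e+06

1.966e+06 m


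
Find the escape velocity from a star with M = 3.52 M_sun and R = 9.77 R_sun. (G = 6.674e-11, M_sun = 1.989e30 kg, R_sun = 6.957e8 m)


M = 3.52 * 1.989e30 kg = 7.00128e+30 kg; R = 9.77 * 6.957e8 m = 6.796989e+09 m. v_esc = sqrt(2GM/R) = sqrt(2 * 6.674e-11 * 7.00128e+30 / 6.796989e+09) = 370798.9868

370798.9868 m/s


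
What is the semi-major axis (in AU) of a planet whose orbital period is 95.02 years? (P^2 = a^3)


a = P^(2/3) = 95.02^(2/3) = 20.823

20.823 AU


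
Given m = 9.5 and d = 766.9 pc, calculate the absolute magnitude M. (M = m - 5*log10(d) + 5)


M = m - 5*log10(d) + 5 = 9.5 - 5*log10(766.9) + 5 = 0.0763

0.0763


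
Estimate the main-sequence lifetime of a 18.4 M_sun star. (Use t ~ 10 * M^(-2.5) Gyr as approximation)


t = 10 * M^(-2.5) = 10 * 18.4^(-2.5) = 0.0069

0.0069 Gyr


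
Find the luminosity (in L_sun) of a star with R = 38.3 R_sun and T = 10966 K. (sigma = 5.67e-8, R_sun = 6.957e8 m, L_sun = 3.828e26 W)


R = 38.3 * 6.957e8 m = 2.664531e+10 m. L = 4*pi*R^2*sigma*T^4 = 4*pi*(2.664531e+10)^2 * 5.67e-8 * 10966^4 = 7.315220876e+30 W. L/L_sun = 7.315220876e+30 / 3.828e26 = 19109.7724

19109.7724 L_sun


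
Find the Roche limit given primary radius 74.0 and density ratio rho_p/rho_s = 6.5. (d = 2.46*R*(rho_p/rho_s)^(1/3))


d_Roche = 2.46 * 74.0 * 6.5^(1/3) = 339.7332

339.7332


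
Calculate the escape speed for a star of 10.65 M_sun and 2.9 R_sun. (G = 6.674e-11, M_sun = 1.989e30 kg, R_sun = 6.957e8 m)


M = 10.65 * 1.989e30 kg = 2.118285e+31 kg; R = 2.9 * 6.957e8 m = 2.01753e+09 m. v_esc = sqrt(2GM/R) = sqrt(2 * 6.674e-11 * 2.118285e+31 / 2.01753e+09) = 1.184e+06

1.184e+06 m/s


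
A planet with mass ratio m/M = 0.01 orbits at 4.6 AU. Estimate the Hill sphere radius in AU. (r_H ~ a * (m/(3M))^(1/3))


r_H = a * (m/3M)^(1/3) = 4.6 * (0.01/3)^(1/3) = 0.6871

0.6871 AU


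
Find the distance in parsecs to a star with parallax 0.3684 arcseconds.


d = 1/p = 1/0.3684 = 2.7144

2.7144 pc


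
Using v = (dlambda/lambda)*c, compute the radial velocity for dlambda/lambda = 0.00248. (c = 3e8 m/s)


v = (dlambda/lambda) * c = 0.00248 * 3e8 = 744000.0

744000.0 m/s


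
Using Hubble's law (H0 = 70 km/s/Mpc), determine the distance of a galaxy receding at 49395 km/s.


d = v / H0 = 49395 / 70 = 705.6429

705.6429 Mpc


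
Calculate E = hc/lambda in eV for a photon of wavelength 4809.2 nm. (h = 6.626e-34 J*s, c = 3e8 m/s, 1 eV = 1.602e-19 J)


E = hc/lambda = 6.626e-34 * 3e8 / 4.809e-06 = 4.133e-20 J = 0.258 eV

0.258 eV


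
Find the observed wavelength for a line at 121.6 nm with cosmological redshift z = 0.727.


lam_obs = lam_emit * (1 + z) = 121.6 * (1 + 0.727) = 210.0032

210.0032 nm


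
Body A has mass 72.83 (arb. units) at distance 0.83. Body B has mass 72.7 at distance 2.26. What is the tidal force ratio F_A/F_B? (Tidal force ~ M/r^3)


Ratio = (M1/r1^3) / (M2/r2^3) = (72.83/0.83^3) / (72.7/2.26^3) = 20.224

20.224


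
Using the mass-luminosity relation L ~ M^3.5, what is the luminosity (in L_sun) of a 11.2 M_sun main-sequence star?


L/L_sun = (M/M_sun)^3.5 = 11.2^3.5 = 4701.7884

4701.7884 L_sun


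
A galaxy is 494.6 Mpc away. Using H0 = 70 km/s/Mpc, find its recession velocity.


v = H0 * d = 70 * 494.6 = 34622.0

34622.0 km/s


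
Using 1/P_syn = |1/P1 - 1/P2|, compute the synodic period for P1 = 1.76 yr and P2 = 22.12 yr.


1/P_syn = |1/P1 - 1/P2| = |1/1.76 - 1/22.12| => P_syn = 1.9121

1.9121 years


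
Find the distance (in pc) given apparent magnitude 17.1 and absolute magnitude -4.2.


d = 10^((m - M + 5)/5) = 10^((17.1 - -4.2 + 5)/5) = 181970.0859

181970.0859 pc


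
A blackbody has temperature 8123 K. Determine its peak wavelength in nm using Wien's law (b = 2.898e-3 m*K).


lam_max = b / T = 2.898e-3 / 8123 = 3.568e-07 m = 356.7647 nm

356.7647 nm


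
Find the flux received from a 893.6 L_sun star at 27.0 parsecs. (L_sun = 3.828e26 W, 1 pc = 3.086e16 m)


F = L / (4*pi*d^2) = 3.421e+29 / (4*pi*(8.332e+17)^2) = 3.921e-08

3.921e-08 W/m^2


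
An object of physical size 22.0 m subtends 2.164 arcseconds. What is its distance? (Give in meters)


D = size / theta_rad, theta_rad = 2.164 * pi/(180*3600) = 1.049e-05, D = 2.097e+06

2.097e+06 m


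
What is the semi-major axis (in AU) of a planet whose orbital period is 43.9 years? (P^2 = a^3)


a = P^(2/3) = 43.9^(2/3) = 12.4445

12.4445 AU


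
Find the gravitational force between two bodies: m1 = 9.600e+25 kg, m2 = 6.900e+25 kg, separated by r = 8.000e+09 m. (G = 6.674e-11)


F = G*m1*m2/r^2 = 6.674e-11 * 9.600e+25 * 6.900e+25 / (8.000e+09)^2 = 6.674e-11 * 6.624e+51 / 6.400e+19 = 6.908e+21

6.908e+21 N


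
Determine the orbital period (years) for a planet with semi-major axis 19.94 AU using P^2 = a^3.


P = a^(3/2) = 19.94^1.5 = 89.0405

89.0405 years


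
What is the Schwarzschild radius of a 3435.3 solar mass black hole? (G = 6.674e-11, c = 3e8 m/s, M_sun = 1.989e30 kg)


M = 3435.3 * 1.989e30 kg = 6.8328117e+33 kg. rs = 2GM/c^2 = 2 * 6.674e-11 * 6.8328117e+33 / (3e8)^2 = 1.013e+07

1.013e+07 m


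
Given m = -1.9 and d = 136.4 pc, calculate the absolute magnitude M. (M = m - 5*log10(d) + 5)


M = m - 5*log10(d) + 5 = -1.9 - 5*log10(136.4) + 5 = -7.5741

-7.5741


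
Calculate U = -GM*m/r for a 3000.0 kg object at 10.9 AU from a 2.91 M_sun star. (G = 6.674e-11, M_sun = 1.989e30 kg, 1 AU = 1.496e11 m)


M = 2.91 * 1.989e30 kg = 5.78799e+30 kg; r = 10.9 AU * 1.496e11 m/AU = 1.63064e+12 m. U = -GM*m/r = -(6.674e-11 * 5.78799e+30 * 3000.0) / 1.63064e+12 = -7.107e+11

-7.107e+11 J


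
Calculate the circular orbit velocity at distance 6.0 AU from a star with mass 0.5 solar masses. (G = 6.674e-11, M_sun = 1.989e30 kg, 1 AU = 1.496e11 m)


v = sqrt(GM/r) = sqrt(6.674e-11 * 9.945e+29 / 8.976e+11) = 8599.1213

8599.1213 m/s


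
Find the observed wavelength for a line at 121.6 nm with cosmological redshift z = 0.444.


lam_obs = lam_emit * (1 + z) = 121.6 * (1 + 0.444) = 175.5904

175.5904 nm


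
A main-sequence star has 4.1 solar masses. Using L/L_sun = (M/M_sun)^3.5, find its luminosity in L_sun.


L/L_sun = (M/M_sun)^3.5 = 4.1^3.5 = 139.5544

139.5544 L_sun


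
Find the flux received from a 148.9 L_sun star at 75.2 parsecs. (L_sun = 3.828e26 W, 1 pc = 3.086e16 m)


F = L / (4*pi*d^2) = 5.700e+28 / (4*pi*(2.321e+18)^2) = 8.422e-10

8.422e-10 W/m^2


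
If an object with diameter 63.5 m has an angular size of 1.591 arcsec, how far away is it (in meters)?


D = size / theta_rad, theta_rad = 1.591 * pi/(180*3600) = 7.713e-06, D = 8.232e+06

8.232e+06 m


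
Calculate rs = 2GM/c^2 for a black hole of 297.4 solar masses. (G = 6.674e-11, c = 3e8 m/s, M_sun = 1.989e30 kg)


M = 297.4 * 1.989e30 kg = 5.915286e+32 kg. rs = 2GM/c^2 = 2 * 6.674e-11 * 5.915286e+32 / (3e8)^2 = 877302.6392

877302.6392 m


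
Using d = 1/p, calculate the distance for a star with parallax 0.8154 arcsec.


d = 1/p = 1/0.8154 = 1.2264

1.2264 pc


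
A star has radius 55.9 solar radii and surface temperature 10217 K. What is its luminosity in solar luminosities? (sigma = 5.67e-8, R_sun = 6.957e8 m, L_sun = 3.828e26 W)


R = 55.9 * 6.957e8 m = 3.888963e+10 m. L = 4*pi*R^2*sigma*T^4 = 4*pi*(3.888963e+10)^2 * 5.67e-8 * 10217^4 = 1.174232561e+31 W. L/L_sun = 1.174232561e+31 / 3.828e26 = 30674.8318

30674.8318 L_sun


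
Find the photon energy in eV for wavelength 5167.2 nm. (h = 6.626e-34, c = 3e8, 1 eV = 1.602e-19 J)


E = hc/lambda = 6.626e-34 * 3e8 / 5.167e-06 = 3.847e-20 J = 0.2401 eV

0.2401 eV


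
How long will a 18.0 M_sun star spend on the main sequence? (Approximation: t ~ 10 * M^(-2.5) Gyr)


t = 10 * M^(-2.5) = 10 * 18.0^(-2.5) = 0.0073

0.0073 Gyr


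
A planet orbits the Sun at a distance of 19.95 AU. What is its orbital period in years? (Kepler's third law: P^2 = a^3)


P = a^(3/2) = 19.95^1.5 = 89.1075

89.1075 years


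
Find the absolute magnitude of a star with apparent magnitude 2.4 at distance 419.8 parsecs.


M = m - 5*log10(d) + 5 = 2.4 - 5*log10(419.8) + 5 = -5.7152

-5.7152


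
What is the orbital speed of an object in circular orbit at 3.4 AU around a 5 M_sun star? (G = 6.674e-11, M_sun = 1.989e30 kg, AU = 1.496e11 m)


v = sqrt(GM/r) = sqrt(6.674e-11 * 9.945e+30 / 5.086e+11) = 36123.5347

36123.5347 m/s


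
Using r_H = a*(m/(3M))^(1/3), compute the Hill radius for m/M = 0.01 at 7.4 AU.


r_H = a * (m/3M)^(1/3) = 7.4 * (0.01/3)^(1/3) = 1.1054

1.1054 AU


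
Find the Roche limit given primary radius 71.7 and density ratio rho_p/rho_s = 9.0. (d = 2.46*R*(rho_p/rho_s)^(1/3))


d_Roche = 2.46 * 71.7 * 9.0^(1/3) = 366.8893

366.8893


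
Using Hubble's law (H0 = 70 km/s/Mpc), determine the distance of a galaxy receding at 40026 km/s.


d = v / H0 = 40026 / 70 = 571.8

571.8 Mpc


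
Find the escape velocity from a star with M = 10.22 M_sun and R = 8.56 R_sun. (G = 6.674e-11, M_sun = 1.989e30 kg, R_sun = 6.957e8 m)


M = 10.22 * 1.989e30 kg = 2.032758e+31 kg; R = 8.56 * 6.957e8 m = 5.955192e+09 m. v_esc = sqrt(2GM/R) = sqrt(2 * 6.674e-11 * 2.032758e+31 / 5.955192e+09) = 674998.8834

674998.8834 m/s


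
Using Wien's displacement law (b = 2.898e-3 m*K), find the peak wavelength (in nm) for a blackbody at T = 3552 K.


lam_max = b / T = 2.898e-3 / 3552 = 8.159e-07 m = 815.8784 nm

815.8784 nm


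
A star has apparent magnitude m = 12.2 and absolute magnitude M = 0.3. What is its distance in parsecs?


d = 10^((m - M + 5)/5) = 10^((12.2 - 0.3 + 5)/5) = 2398.8329

2398.8329 pc


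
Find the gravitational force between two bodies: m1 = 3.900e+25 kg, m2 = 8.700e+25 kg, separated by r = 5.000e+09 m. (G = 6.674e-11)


F = G*m1*m2/r^2 = 6.674e-11 * 3.900e+25 * 8.700e+25 / (5.000e+09)^2 = 6.674e-11 * 3.393e+51 / 2.500e+19 = 9.058e+21

9.058e+21 N


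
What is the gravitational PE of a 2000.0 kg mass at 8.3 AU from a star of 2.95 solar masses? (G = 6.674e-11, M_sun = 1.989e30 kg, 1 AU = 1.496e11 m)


M = 2.95 * 1.989e30 kg = 5.86755e+30 kg; r = 8.3 AU * 1.496e11 m/AU = 1.24168e+12 m. U = -GM*m/r = -(6.674e-11 * 5.86755e+30 * 2000.0) / 1.24168e+12 = -6.308e+11

-6.308e+11 J


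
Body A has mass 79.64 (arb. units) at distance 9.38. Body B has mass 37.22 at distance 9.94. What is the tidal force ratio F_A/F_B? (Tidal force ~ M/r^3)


Ratio = (M1/r1^3) / (M2/r2^3) = (79.64/9.38^3) / (37.22/9.94^3) = 2.5463

2.5463


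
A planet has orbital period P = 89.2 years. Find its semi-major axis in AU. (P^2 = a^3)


a = P^(2/3) = 89.2^(2/3) = 19.9638

19.9638 AU


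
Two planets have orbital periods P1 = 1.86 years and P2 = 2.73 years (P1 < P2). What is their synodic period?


1/P_syn = |1/P1 - 1/P2| = |1/1.86 - 1/2.73| => P_syn = 5.8366

5.8366 years


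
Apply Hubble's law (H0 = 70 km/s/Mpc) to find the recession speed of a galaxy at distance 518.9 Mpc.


v = H0 * d = 70 * 518.9 = 36323.0

36323.0 km/s


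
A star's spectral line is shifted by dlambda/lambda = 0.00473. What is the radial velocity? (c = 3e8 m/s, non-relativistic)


v = (dlambda/lambda) * c = 0.00473 * 3e8 = 1.419e+06

1.419e+06 m/s


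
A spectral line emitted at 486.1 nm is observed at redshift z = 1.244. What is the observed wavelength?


lam_obs = lam_emit * (1 + z) = 486.1 * (1 + 1.244) = 1090.8084

1090.8084 nm


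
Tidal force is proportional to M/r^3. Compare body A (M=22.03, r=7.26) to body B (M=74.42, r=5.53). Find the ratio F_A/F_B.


Ratio = (M1/r1^3) / (M2/r2^3) = (22.03/7.26^3) / (74.42/5.53^3) = 0.1308

0.1308


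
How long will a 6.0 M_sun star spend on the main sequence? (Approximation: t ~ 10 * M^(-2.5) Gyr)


t = 10 * M^(-2.5) = 10 * 6.0^(-2.5) = 0.1134

0.1134 Gyr


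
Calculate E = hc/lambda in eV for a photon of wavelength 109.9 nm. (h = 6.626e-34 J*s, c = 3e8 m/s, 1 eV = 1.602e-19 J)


E = hc/lambda = 6.626e-34 * 3e8 / 1.099e-07 = 1.809e-18 J = 11.2905 eV

11.2905 eV


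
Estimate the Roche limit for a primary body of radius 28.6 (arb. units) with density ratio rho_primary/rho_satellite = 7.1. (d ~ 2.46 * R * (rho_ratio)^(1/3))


d_Roche = 2.46 * 28.6 * 7.1^(1/3) = 135.224

135.224


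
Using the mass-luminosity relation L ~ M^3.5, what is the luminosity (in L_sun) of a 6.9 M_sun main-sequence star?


L/L_sun = (M/M_sun)^3.5 = 6.9^3.5 = 862.9225

862.9225 L_sun


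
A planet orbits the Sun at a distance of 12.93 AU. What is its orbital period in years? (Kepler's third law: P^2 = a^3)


P = a^(3/2) = 12.93^1.5 = 46.4941

46.4941 years


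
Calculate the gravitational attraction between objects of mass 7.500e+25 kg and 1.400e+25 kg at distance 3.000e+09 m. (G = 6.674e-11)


F = G*m1*m2/r^2 = 6.674e-11 * 7.500e+25 * 1.400e+25 / (3.000e+09)^2 = 6.674e-11 * 1.050e+51 / 9.000e+18 = 7.786e+21

7.786e+21 N


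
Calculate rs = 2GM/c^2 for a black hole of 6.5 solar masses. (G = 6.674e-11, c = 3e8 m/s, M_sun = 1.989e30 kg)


M = 6.5 * 1.989e30 kg = 1.29285e+31 kg. rs = 2GM/c^2 = 2 * 6.674e-11 * 1.29285e+31 / (3e8)^2 = 19174.402

19174.402 m


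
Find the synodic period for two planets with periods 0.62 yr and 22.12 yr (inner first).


1/P_syn = |1/P1 - 1/P2| = |1/0.62 - 1/22.12| => P_syn = 0.6379

0.6379 years


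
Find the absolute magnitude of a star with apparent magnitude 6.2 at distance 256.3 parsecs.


M = m - 5*log10(d) + 5 = 6.2 - 5*log10(256.3) + 5 = -0.8437

-0.8437


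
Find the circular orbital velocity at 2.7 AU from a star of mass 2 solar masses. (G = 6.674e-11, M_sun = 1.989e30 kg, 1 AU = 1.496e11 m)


v = sqrt(GM/r) = sqrt(6.674e-11 * 3.978e+30 / 4.039e+11) = 25637.6262

25637.6262 m/s


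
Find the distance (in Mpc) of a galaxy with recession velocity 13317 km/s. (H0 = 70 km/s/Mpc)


d = v / H0 = 13317 / 70 = 190.2429

190.2429 Mpc


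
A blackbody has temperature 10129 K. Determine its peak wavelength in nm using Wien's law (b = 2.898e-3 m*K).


lam_max = b / T = 2.898e-3 / 10129 = 2.861e-07 m = 286.1092 nm

286.1092 nm


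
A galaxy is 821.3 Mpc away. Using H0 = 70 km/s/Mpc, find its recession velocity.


v = H0 * d = 70 * 821.3 = 57491.0

57491.0 km/s


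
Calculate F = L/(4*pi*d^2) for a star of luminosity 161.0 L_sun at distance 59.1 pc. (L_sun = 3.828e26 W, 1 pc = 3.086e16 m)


F = L / (4*pi*d^2) = 6.163e+28 / (4*pi*(1.824e+18)^2) = 1.474e-09

1.474e-09 W/m^2


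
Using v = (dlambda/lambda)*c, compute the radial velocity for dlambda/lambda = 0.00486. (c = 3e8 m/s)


v = (dlambda/lambda) * c = 0.00486 * 3e8 = 1.458e+06

1.458e+06 m/s


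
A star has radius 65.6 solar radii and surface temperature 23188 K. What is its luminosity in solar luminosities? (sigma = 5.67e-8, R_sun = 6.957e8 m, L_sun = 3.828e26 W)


R = 65.6 * 6.957e8 m = 4.563792e+10 m. L = 4*pi*R^2*sigma*T^4 = 4*pi*(4.563792e+10)^2 * 5.67e-8 * 23188^4 = 4.290399913e+32 W. L/L_sun = 4.290399913e+32 / 3.828e26 = 1.121e+06

1.121e+06 L_sun


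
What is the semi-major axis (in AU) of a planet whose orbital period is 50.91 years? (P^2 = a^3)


a = P^(2/3) = 50.91^(2/3) = 13.7363

13.7363 AU


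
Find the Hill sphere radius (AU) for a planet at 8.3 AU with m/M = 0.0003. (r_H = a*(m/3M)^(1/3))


r_H = a * (m/3M)^(1/3) = 8.3 * (0.0003/3)^(1/3) = 0.3853

0.3853 AU


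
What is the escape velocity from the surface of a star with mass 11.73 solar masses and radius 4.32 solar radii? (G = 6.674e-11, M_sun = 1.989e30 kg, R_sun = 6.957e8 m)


M = 11.73 * 1.989e30 kg = 2.333097e+31 kg; R = 4.32 * 6.957e8 m = 3.005424e+09 m. v_esc = sqrt(2GM/R) = sqrt(2 * 6.674e-11 * 2.333097e+31 / 3.005424e+09) = 1.018e+06

1.018e+06 m/s


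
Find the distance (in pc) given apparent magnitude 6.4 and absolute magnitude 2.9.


d = 10^((m - M + 5)/5) = 10^((6.4 - 2.9 + 5)/5) = 50.1187

50.1187 pc


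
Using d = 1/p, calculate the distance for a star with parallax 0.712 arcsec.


d = 1/p = 1/0.712 = 1.4045

1.4045 pc


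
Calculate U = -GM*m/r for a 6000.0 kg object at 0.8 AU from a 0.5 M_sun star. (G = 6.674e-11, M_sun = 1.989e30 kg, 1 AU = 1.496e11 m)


M = 0.5 * 1.989e30 kg = 9.945e+29 kg; r = 0.8 AU * 1.496e11 m/AU = 1.1968e+11 m. U = -GM*m/r = -(6.674e-11 * 9.945e+29 * 6000.0) / 1.1968e+11 = -3.328e+12

-3.328e+12 J


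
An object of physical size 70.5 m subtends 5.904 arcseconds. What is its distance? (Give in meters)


D = size / theta_rad, theta_rad = 5.904 * pi/(180*3600) = 2.862e-05, D = 2.463e+06

2.463e+06 m


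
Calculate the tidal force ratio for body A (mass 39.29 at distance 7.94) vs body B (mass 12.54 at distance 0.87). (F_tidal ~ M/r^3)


Ratio = (M1/r1^3) / (M2/r2^3) = (39.29/7.94^3) / (12.54/0.87^3) = 0.0041

0.0041


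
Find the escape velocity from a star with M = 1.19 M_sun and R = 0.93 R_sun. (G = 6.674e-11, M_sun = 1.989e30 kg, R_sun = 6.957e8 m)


M = 1.19 * 1.989e30 kg = 2.36691e+30 kg; R = 0.93 * 6.957e8 m = 6.47001e+08 m. v_esc = sqrt(2GM/R) = sqrt(2 * 6.674e-11 * 2.36691e+30 / 6.47001e+08) = 698789.7005

698789.7005 m/s


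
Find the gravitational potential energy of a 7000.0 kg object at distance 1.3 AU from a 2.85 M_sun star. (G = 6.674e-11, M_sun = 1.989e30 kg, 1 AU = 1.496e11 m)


M = 2.85 * 1.989e30 kg = 5.66865e+30 kg; r = 1.3 AU * 1.496e11 m/AU = 1.9448e+11 m. U = -GM*m/r = -(6.674e-11 * 5.66865e+30 * 7000.0) / 1.9448e+11 = -1.362e+13

-1.362e+13 J


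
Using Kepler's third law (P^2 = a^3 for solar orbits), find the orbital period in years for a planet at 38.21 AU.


P = a^(3/2) = 38.21^1.5 = 236.1922

236.1922 years


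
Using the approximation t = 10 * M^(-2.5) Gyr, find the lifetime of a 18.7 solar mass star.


t = 10 * M^(-2.5) = 10 * 18.7^(-2.5) = 0.0066

0.0066 Gyr


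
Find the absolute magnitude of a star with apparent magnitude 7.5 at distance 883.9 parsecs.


M = m - 5*log10(d) + 5 = 7.5 - 5*log10(883.9) + 5 = -2.232

-2.232


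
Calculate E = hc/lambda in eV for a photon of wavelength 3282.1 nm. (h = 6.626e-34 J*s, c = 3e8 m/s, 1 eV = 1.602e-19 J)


E = hc/lambda = 6.626e-34 * 3e8 / 3.282e-06 = 6.056e-20 J = 0.3781 eV

0.3781 eV


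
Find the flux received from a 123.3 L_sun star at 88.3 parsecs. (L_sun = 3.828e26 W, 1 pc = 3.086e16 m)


F = L / (4*pi*d^2) = 4.720e+28 / (4*pi*(2.725e+18)^2) = 5.058e-10

5.058e-10 W/m^2


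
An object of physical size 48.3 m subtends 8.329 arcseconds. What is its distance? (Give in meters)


D = size / theta_rad, theta_rad = 8.329 * pi/(180*3600) = 4.038e-05, D = 1.196e+06

1.196e+06 m


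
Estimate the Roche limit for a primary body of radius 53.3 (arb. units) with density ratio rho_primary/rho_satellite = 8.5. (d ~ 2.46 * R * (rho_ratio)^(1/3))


d_Roche = 2.46 * 53.3 * 8.5^(1/3) = 267.5892

267.5892


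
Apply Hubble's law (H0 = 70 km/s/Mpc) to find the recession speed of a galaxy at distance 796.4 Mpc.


v = H0 * d = 70 * 796.4 = 55748.0

55748.0 km/s


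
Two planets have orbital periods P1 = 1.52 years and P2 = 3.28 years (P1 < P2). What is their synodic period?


1/P_syn = |1/P1 - 1/P2| = |1/1.52 - 1/3.28| => P_syn = 2.8327

2.8327 years


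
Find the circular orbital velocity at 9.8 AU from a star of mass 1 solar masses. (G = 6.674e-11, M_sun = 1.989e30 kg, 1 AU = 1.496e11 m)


v = sqrt(GM/r) = sqrt(6.674e-11 * 1.989e+30 / 1.466e+12) = 9515.501

9515.501 m/s


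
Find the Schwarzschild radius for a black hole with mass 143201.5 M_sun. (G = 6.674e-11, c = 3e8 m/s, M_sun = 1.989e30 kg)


M = 143201.5 * 1.989e30 kg = 2.848277835e+35 kg. rs = 2GM/c^2 = 2 * 6.674e-11 * 2.848277835e+35 / (3e8)^2 = 4.224e+08

4.224e+08 m


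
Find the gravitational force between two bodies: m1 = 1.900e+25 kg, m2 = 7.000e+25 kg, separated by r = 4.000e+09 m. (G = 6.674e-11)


F = G*m1*m2/r^2 = 6.674e-11 * 1.900e+25 * 7.000e+25 / (4.000e+09)^2 = 6.674e-11 * 1.330e+51 / 1.600e+19 = 5.548e+21

5.548e+21 N


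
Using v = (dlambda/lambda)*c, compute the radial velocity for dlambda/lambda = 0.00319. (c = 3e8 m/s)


v = (dlambda/lambda) * c = 0.00319 * 3e8 = 957000.0

957000.0 m/s


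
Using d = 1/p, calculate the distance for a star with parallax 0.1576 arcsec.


d = 1/p = 1/0.1576 = 6.3452

6.3452 pc


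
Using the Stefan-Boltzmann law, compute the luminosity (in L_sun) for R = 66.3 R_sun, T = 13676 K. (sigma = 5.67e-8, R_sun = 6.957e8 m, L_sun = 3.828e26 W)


R = 66.3 * 6.957e8 m = 4.612491e+10 m. L = 4*pi*R^2*sigma*T^4 = 4*pi*(4.612491e+10)^2 * 5.67e-8 * 13676^4 = 5.30274026e+31 W. L/L_sun = 5.30274026e+31 / 3.828e26 = 138525.0852

138525.0852 L_sun


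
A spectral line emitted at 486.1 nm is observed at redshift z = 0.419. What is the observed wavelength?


lam_obs = lam_emit * (1 + z) = 486.1 * (1 + 0.419) = 689.7759

689.7759 nm


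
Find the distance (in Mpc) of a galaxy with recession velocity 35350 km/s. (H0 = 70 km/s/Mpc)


d = v / H0 = 35350 / 70 = 505.0

505.0 Mpc


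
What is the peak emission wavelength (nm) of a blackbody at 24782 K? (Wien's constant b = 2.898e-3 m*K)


lam_max = b / T = 2.898e-3 / 24782 = 1.169e-07 m = 116.9397 nm

116.9397 nm


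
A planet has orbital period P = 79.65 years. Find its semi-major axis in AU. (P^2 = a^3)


a = P^(2/3) = 79.65^(2/3) = 18.5122

18.5122 AU


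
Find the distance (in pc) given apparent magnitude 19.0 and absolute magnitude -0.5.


d = 10^((m - M + 5)/5) = 10^((19.0 - -0.5 + 5)/5) = 79432.8235

79432.8235 pc


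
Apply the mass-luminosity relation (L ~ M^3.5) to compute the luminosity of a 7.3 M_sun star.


L/L_sun = (M/M_sun)^3.5 = 7.3^3.5 = 1051.0661

1051.0661 L_sun


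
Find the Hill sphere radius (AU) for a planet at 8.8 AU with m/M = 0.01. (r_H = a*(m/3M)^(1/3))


r_H = a * (m/3M)^(1/3) = 8.8 * (0.01/3)^(1/3) = 1.3145

1.3145 AU


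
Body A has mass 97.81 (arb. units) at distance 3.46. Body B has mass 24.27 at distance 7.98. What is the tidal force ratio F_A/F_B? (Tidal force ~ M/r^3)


Ratio = (M1/r1^3) / (M2/r2^3) = (97.81/3.46^3) / (24.27/7.98^3) = 49.4418

49.4418


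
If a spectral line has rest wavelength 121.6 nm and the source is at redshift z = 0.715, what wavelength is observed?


lam_obs = lam_emit * (1 + z) = 121.6 * (1 + 0.715) = 208.544

208.544 nm


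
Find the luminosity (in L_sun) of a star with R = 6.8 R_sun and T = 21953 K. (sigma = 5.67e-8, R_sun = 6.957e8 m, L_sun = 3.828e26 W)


R = 6.8 * 6.957e8 m = 4.73076e+09 m. L = 4*pi*R^2*sigma*T^4 = 4*pi*(4.73076e+09)^2 * 5.67e-8 * 21953^4 = 3.703652781e+30 W. L/L_sun = 3.703652781e+30 / 3.828e26 = 9675.164

9675.164 L_sun


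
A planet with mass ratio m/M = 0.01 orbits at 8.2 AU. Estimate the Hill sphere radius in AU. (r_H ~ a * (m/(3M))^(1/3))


r_H = a * (m/3M)^(1/3) = 8.2 * (0.01/3)^(1/3) = 1.2249

1.2249 AU


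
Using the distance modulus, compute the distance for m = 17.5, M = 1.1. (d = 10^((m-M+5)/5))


d = 10^((m - M + 5)/5) = 10^((17.5 - 1.1 + 5)/5) = 19054.6072

19054.6072 pc


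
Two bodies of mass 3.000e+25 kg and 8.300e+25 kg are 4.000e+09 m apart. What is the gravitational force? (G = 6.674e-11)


F = G*m1*m2/r^2 = 6.674e-11 * 3.000e+25 * 8.300e+25 / (4.000e+09)^2 = 6.674e-11 * 2.490e+51 / 1.600e+19 = 1.039e+22

1.039e+22 N


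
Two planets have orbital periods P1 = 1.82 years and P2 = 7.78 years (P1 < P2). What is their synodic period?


1/P_syn = |1/P1 - 1/P2| = |1/1.82 - 1/7.78| => P_syn = 2.3758

2.3758 years


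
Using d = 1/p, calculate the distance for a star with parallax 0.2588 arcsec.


d = 1/p = 1/0.2588 = 3.864

3.864 pc


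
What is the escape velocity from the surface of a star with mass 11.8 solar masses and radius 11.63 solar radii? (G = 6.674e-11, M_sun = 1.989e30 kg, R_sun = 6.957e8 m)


M = 11.8 * 1.989e30 kg = 2.34702e+31 kg; R = 11.63 * 6.957e8 m = 8.090991e+09 m. v_esc = sqrt(2GM/R) = sqrt(2 * 6.674e-11 * 2.34702e+31 / 8.090991e+09) = 622251.0458

622251.0458 m/s


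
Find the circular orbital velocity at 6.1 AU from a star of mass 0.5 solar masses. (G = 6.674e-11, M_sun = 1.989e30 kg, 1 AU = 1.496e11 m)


v = sqrt(GM/r) = sqrt(6.674e-11 * 9.945e+29 / 9.126e+11) = 8528.3454

8528.3454 m/s


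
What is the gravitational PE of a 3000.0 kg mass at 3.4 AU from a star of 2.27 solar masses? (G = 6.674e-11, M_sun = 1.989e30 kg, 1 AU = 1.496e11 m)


M = 2.27 * 1.989e30 kg = 4.51503e+30 kg; r = 3.4 AU * 1.496e11 m/AU = 5.0864e+11 m. U = -GM*m/r = -(6.674e-11 * 4.51503e+30 * 3000.0) / 5.0864e+11 = -1.777e+12

-1.777e+12 J


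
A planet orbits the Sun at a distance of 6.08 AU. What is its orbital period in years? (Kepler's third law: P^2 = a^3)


P = a^(3/2) = 6.08^1.5 = 14.9919

14.9919 years


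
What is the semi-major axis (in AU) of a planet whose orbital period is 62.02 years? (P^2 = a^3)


a = P^(2/3) = 62.02^(2/3) = 15.6683

15.6683 AU


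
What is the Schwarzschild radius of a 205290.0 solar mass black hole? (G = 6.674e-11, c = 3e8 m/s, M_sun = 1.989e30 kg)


M = 205290.0 * 1.989e30 kg = 4.0832181e+35 kg. rs = 2GM/c^2 = 2 * 6.674e-11 * 4.0832181e+35 / (3e8)^2 = 6.056e+08

6.056e+08 m


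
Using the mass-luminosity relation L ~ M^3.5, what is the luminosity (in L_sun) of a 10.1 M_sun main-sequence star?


L/L_sun = (M/M_sun)^3.5 = 10.1^3.5 = 3274.3478

3274.3478 L_sun


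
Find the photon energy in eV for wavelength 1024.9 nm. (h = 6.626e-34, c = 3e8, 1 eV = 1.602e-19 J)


E = hc/lambda = 6.626e-34 * 3e8 / 1.025e-06 = 1.940e-19 J = 1.2107 eV

1.2107 eV


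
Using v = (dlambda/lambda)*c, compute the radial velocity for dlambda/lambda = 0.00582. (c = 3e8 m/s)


v = (dlambda/lambda) * c = 0.00582 * 3e8 = 1.746e+06

1.746e+06 m/s


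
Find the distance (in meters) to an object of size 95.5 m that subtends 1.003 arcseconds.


D = size / theta_rad, theta_rad = 1.003 * pi/(180*3600) = 4.863e-06, D = 1.964e+07

1.964e+07 m


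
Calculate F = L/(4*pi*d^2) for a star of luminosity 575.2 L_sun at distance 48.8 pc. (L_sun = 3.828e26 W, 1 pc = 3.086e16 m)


F = L / (4*pi*d^2) = 2.202e+29 / (4*pi*(1.506e+18)^2) = 7.726e-09

7.726e-09 W/m^2


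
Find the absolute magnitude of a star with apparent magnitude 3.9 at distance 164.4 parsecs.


M = m - 5*log10(d) + 5 = 3.9 - 5*log10(164.4) + 5 = -2.1795

-2.1795


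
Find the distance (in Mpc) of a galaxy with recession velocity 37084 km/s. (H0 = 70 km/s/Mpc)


d = v / H0 = 37084 / 70 = 529.7714

529.7714 Mpc


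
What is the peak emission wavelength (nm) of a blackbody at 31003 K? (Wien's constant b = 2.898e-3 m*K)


lam_max = b / T = 2.898e-3 / 31003 = 9.347e-08 m = 93.4748 nm

93.4748 nm


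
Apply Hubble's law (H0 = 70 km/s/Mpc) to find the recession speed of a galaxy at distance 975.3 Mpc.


v = H0 * d = 70 * 975.3 = 68271.0

68271.0 km/s


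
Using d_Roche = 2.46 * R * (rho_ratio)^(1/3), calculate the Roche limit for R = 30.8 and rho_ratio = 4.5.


d_Roche = 2.46 * 30.8 * 4.5^(1/3) = 125.0902

125.0902


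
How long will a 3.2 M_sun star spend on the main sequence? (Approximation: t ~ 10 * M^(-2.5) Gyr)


t = 10 * M^(-2.5) = 10 * 3.2^(-2.5) = 0.5459

0.5459 Gyr


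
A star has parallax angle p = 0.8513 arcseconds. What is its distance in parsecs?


d = 1/p = 1/0.8513 = 1.1747

1.1747 pc


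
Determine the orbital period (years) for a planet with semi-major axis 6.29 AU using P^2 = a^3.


P = a^(3/2) = 6.29^1.5 = 15.7752

15.7752 years


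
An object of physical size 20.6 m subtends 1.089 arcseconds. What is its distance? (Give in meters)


D = size / theta_rad, theta_rad = 1.089 * pi/(180*3600) = 5.280e-06, D = 3.902e+06

3.902e+06 m


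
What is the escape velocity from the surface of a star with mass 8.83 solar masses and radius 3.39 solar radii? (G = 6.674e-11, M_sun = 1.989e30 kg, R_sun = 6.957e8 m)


M = 8.83 * 1.989e30 kg = 1.756287e+31 kg; R = 3.39 * 6.957e8 m = 2.358423e+09 m. v_esc = sqrt(2GM/R) = sqrt(2 * 6.674e-11 * 1.756287e+31 / 2.358423e+09) = 996999.6172

996999.6172 m/s


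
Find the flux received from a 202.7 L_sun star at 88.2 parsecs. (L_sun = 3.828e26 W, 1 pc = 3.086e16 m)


F = L / (4*pi*d^2) = 7.759e+28 / (4*pi*(2.722e+18)^2) = 8.335e-10

8.335e-10 W/m^2


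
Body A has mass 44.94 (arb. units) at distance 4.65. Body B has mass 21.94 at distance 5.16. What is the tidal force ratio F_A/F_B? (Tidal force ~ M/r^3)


Ratio = (M1/r1^3) / (M2/r2^3) = (44.94/4.65^3) / (21.94/5.16^3) = 2.7989

2.7989


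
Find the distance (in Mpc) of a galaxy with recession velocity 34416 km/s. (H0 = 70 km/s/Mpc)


d = v / H0 = 34416 / 70 = 491.6571

491.6571 Mpc


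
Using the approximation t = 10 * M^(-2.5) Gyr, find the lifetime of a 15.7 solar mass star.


t = 10 * M^(-2.5) = 10 * 15.7^(-2.5) = 0.0102

0.0102 Gyr


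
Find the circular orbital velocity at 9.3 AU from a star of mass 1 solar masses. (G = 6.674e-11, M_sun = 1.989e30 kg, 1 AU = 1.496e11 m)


v = sqrt(GM/r) = sqrt(6.674e-11 * 1.989e+30 / 1.391e+12) = 9767.9454

9767.9454 m/s


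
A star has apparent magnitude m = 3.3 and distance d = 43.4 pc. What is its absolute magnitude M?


M = m - 5*log10(d) + 5 = 3.3 - 5*log10(43.4) + 5 = 0.1126

0.1126


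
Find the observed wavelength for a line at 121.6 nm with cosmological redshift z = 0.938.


lam_obs = lam_emit * (1 + z) = 121.6 * (1 + 0.938) = 235.6608

235.6608 nm


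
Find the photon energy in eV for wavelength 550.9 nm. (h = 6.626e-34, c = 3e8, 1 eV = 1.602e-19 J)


E = hc/lambda = 6.626e-34 * 3e8 / 5.509e-07 = 3.608e-19 J = 2.2524 eV

2.2524 eV


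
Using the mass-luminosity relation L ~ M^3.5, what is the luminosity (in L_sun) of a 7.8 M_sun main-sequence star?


L/L_sun = (M/M_sun)^3.5 = 7.8^3.5 = 1325.3516

1325.3516 L_sun


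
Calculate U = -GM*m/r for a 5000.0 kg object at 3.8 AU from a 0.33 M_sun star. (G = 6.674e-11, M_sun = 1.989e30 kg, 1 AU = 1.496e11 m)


M = 0.33 * 1.989e30 kg = 6.5637e+29 kg; r = 3.8 AU * 1.496e11 m/AU = 5.6848e+11 m. U = -GM*m/r = -(6.674e-11 * 6.5637e+29 * 5000.0) / 5.6848e+11 = -3.853e+11

-3.853e+11 J


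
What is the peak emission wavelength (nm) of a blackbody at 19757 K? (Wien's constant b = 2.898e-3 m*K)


lam_max = b / T = 2.898e-3 / 19757 = 1.467e-07 m = 146.6822 nm

146.6822 nm


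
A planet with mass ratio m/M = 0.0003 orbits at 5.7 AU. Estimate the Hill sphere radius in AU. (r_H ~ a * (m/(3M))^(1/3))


r_H = a * (m/3M)^(1/3) = 5.7 * (0.0003/3)^(1/3) = 0.2646

0.2646 AU


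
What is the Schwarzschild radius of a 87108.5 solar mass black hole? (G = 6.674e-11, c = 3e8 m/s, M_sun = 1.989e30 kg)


M = 87108.5 * 1.989e30 kg = 1.732588065e+35 kg. rs = 2GM/c^2 = 2 * 6.674e-11 * 1.732588065e+35 / (3e8)^2 = 2.570e+08

2.570e+08 m


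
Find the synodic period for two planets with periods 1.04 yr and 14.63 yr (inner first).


1/P_syn = |1/P1 - 1/P2| = |1/1.04 - 1/14.63| => P_syn = 1.1196

1.1196 years


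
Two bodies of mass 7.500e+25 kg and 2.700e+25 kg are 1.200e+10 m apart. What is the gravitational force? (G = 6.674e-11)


F = G*m1*m2/r^2 = 6.674e-11 * 7.500e+25 * 2.700e+25 / (1.200e+10)^2 = 6.674e-11 * 2.025e+51 / 1.440e+20 = 9.385e+20

9.385e+20 N


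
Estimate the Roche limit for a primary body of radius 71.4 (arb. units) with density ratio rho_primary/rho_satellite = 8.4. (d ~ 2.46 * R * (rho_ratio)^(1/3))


d_Roche = 2.46 * 71.4 * 8.4^(1/3) = 357.0478

357.0478


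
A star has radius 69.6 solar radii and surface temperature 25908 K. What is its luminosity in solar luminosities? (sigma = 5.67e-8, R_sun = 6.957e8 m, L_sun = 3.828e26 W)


R = 69.6 * 6.957e8 m = 4.842072e+10 m. L = 4*pi*R^2*sigma*T^4 = 4*pi*(4.842072e+10)^2 * 5.67e-8 * 25908^4 = 7.526463544e+32 W. L/L_sun = 7.526463544e+32 / 3.828e26 = 1.966e+06

1.966e+06 L_sun


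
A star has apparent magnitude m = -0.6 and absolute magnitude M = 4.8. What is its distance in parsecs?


d = 10^((m - M + 5)/5) = 10^((-0.6 - 4.8 + 5)/5) = 0.8318

0.8318 pc


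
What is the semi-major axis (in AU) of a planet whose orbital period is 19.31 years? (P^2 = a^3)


a = P^(2/3) = 19.31^(2/3) = 7.1976

7.1976 AU


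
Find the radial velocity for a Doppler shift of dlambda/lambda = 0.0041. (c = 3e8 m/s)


v = (dlambda/lambda) * c = 0.0041 * 3e8 = 1.230e+06

1.230e+06 m/s


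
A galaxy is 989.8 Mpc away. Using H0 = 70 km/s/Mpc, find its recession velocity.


v = H0 * d = 70 * 989.8 = 69286.0

69286.0 km/s


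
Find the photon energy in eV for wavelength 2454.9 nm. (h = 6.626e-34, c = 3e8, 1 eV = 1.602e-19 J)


E = hc/lambda = 6.626e-34 * 3e8 / 2.455e-06 = 8.097e-20 J = 0.5054 eV

0.5054 eV


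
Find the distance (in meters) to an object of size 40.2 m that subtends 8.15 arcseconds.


D = size / theta_rad, theta_rad = 8.15 * pi/(180*3600) = 3.951e-05, D = 1.017e+06

1.017e+06 m


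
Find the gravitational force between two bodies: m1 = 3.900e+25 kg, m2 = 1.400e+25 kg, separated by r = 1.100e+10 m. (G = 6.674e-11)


F = G*m1*m2/r^2 = 6.674e-11 * 3.900e+25 * 1.400e+25 / (1.100e+10)^2 = 6.674e-11 * 5.460e+50 / 1.210e+20 = 3.012e+20

3.012e+20 N


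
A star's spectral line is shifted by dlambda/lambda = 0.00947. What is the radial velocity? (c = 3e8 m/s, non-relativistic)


v = (dlambda/lambda) * c = 0.00947 * 3e8 = 2.841e+06

2.841e+06 m/s


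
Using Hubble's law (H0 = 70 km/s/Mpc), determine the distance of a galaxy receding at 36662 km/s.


d = v / H0 = 36662 / 70 = 523.7429

523.7429 Mpc


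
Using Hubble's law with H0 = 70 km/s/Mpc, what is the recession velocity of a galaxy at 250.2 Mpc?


v = H0 * d = 70 * 250.2 = 17514.0

17514.0 km/s


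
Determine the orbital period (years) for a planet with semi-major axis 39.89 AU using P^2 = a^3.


P = a^(3/2) = 39.89^1.5 = 251.9394

251.9394 years


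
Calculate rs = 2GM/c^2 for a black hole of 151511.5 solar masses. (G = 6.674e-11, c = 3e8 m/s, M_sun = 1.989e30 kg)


M = 151511.5 * 1.989e30 kg = 3.013563735e+35 kg. rs = 2GM/c^2 = 2 * 6.674e-11 * 3.013563735e+35 / (3e8)^2 = 4.469e+08

4.469e+08 m


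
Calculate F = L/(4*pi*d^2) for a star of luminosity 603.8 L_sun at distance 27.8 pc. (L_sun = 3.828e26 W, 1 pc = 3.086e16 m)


F = L / (4*pi*d^2) = 2.311e+29 / (4*pi*(8.579e+17)^2) = 2.499e-08

2.499e-08 W/m^2


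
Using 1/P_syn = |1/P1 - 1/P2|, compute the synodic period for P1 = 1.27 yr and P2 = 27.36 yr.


1/P_syn = |1/P1 - 1/P2| = |1/1.27 - 1/27.36| => P_syn = 1.3318

1.3318 years


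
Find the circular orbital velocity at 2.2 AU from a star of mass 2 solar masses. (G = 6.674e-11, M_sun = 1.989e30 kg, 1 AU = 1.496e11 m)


v = sqrt(GM/r) = sqrt(6.674e-11 * 3.978e+30 / 3.291e+11) = 28401.9627

28401.9627 m/s


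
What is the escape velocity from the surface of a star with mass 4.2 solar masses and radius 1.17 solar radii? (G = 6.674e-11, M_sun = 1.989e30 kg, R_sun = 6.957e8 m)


M = 4.2 * 1.989e30 kg = 8.3538e+30 kg; R = 1.17 * 6.957e8 m = 8.13969e+08 m. v_esc = sqrt(2GM/R) = sqrt(2 * 6.674e-11 * 8.3538e+30 / 8.13969e+08) = 1.170e+06

1.170e+06 m/s


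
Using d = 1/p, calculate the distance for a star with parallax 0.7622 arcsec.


d = 1/p = 1/0.7622 = 1.312

1.312 pc


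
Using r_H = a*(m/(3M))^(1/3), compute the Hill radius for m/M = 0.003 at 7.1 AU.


r_H = a * (m/3M)^(1/3) = 7.1 * (0.003/3)^(1/3) = 0.71

0.71 AU


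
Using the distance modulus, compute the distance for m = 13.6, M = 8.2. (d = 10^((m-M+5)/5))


d = 10^((m - M + 5)/5) = 10^((13.6 - 8.2 + 5)/5) = 120.2264

120.2264 pc


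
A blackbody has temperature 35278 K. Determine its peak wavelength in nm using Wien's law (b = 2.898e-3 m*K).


lam_max = b / T = 2.898e-3 / 35278 = 8.215e-08 m = 82.1475 nm

82.1475 nm


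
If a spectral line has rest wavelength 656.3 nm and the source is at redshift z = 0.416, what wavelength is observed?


lam_obs = lam_emit * (1 + z) = 656.3 * (1 + 0.416) = 929.3208

929.3208 nm


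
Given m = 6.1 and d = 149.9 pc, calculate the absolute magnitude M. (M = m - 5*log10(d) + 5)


M = m - 5*log10(d) + 5 = 6.1 - 5*log10(149.9) + 5 = 0.221

0.221


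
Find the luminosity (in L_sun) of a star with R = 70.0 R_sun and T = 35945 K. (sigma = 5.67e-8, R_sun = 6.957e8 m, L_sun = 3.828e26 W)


R = 70.0 * 6.957e8 m = 4.8699e+10 m. L = 4*pi*R^2*sigma*T^4 = 4*pi*(4.8699e+10)^2 * 5.67e-8 * 35945^4 = 2.820895262e+33 W. L/L_sun = 2.820895262e+33 / 3.828e26 = 7.369e+06

7.369e+06 L_sun


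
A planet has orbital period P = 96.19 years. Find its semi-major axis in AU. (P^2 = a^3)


a = P^(2/3) = 96.19^(2/3) = 20.9936

20.9936 AU


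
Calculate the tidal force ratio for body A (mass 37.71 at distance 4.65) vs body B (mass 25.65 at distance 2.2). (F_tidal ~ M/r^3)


Ratio = (M1/r1^3) / (M2/r2^3) = (37.71/4.65^3) / (25.65/2.2^3) = 0.1557

0.1557


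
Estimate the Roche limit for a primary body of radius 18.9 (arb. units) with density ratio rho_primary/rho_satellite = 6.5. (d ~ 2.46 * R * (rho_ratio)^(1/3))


d_Roche = 2.46 * 18.9 * 6.5^(1/3) = 86.7697

86.7697
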